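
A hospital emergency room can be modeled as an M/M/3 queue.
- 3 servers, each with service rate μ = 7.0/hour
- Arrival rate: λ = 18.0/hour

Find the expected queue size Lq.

Traffic intensity: ρ = λ/(cμ) = 18.0/(3×7.0) = 0.8571
Since ρ = 0.8571 < 1, system is stable.
Offered load a = λ/μ = cρ = 18.0/7.0 = 2.5714
P₀ = [ Σₙ₌₀^2 aⁿ/n! + a^3/(3!(1-ρ)) ]⁻¹
Σ = a^0/0! + a^1/1! + a^2/2! = 1.000000 + 2.571429 + 3.306122 = 6.8776
a^3/(3!(1-ρ)) = 17.0029/(6 × 0.142857) = 19.8367
P₀ = 1/(6.8776 + 19.8367) = 0.03743
Lq = P₀·a^3·ρ / (3!(1-ρ)²) = 0.037433 × 17.0029 × 0.85714 / (6 × 0.020408) = 4.4553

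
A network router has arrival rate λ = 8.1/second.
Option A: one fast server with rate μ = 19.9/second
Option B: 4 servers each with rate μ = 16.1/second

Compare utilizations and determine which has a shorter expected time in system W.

Option A: single server μ = 19.9 (M/M/1)
  ρ_A = 8.1/19.9 = 0.4070
  W_A = 1/(μ-λ) = 1/(19.9-8.1) = 1/11.80 = 0.08475

Option B: 4 servers μ = 16.1 (M/M/4)
  ρ_B = λ/(cμ) = 8.1/(4×16.1) = 0.1258
  Offered load a = λ/μ = cρ = 8.1/16.1 = 0.5031
  P₀ = [ Σₙ₌₀^3 aⁿ/n! + a^4/(4!(1-ρ)) ]⁻¹
  Σ = a^0/0! + a^1/1! + a^2/2! + a^3/3! = 1.0000 + 0.5031 + 0.1266 + 0.02122 = 1.6509
  a^4/(4!(1-ρ)) = 0.06407/(24 × 0.8742) = 0.003054
  P₀ = 1/(1.6509 + 0.003054) = 0.6046
  Lq = P₀·a^4·ρ / (4!(1-ρ)²) = 0.60462 × 0.064067 × 0.12578 / (24 × 0.76427) = 0.0002656
  Wq_B = Lq/λ = 0.0002656/8.1 = 0.00003279
  W_B = Wq_B + 1/μ = 0.00003279 + 0.06211 = 0.06214

Since W_B = 0.06214 < W_A = 0.08475, Option B (multiple servers) has the shorter time in system.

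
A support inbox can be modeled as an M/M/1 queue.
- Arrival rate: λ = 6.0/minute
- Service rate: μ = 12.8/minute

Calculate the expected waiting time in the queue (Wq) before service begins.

First, compute utilization: ρ = λ/μ = 6.0/12.8 = 0.4688
For M/M/1: Wq = λ/(μ(μ-λ))
Wq = 6.0/(12.8 × (12.8-6.0))
Wq = 6.0/(12.8 × 6.80)
Wq = 0.06893 minutes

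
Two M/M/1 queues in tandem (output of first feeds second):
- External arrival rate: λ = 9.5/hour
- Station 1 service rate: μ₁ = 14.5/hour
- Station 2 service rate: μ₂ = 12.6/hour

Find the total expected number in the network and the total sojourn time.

By Jackson's theorem, each station behaves as independent M/M/1.
Station 1: ρ₁ = 9.5/14.5 = 0.6552, L₁ = ρ₁/(1-ρ₁) = λ/(μ₁-λ) = 9.5/5.00 = 1.9000
Station 2: ρ₂ = 9.5/12.6 = 0.7540, L₂ = ρ₂/(1-ρ₂) = λ/(μ₂-λ) = 9.5/3.10 = 3.0645
Total: L = L₁ + L₂ = 1.9000 + 3.0645 = 4.9645
W = L/λ = 4.9645/9.5 = 0.5226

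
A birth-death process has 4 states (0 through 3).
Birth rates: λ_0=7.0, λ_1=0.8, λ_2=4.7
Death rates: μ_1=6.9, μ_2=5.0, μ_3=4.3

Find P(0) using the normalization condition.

Ratios P(n)/P(0) = (λ₀···λₙ₋₁)/(μ₁···μₙ):
P(1)/P(0) = (7.0)/(6.9) = 1.0145
P(2)/P(0) = (7.0×0.8)/(6.9×5.0) = 0.1623
P(3)/P(0) = (7.0×0.8×4.7)/(6.9×5.0×4.3) = 0.1774

Normalization: ∑ P(n) = 1
P(0) × (1.0000 + 1.0145 + 0.1623 + 0.1774) = 1
P(0) × 2.3542 = 1
P(0) = 1/2.3542 = 0.4248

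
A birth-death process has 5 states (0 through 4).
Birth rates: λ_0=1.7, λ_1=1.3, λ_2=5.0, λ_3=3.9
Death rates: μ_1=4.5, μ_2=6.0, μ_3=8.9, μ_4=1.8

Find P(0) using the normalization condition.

Ratios P(n)/P(0) = (λ₀···λₙ₋₁)/(μ₁···μₙ):
P(1)/P(0) = (1.7)/(4.5) = 0.37778
P(2)/P(0) = (1.7×1.3)/(4.5×6.0) = 0.081852
P(3)/P(0) = (1.7×1.3×5.0)/(4.5×6.0×8.9) = 0.045984
P(4)/P(0) = (1.7×1.3×5.0×3.9)/(4.5×6.0×8.9×1.8) = 0.099632

Normalization: ∑ P(n) = 1
P(0) × (1.0000 + 0.37778 + 0.081852 + 0.045984 + 0.099632) = 1
P(0) × 1.6052 = 1
P(0) = 1/1.6052 = 0.6230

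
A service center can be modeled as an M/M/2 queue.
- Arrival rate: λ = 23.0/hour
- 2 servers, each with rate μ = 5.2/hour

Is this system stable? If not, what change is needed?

Stability requires ρ = λ/(cμ) < 1
ρ = 23.0/(2 × 5.2) = 23.0/10.40 = 2.2115
Since 2.2115 ≥ 1, the system is UNSTABLE.
Need c > λ/μ = 23.0/5.2 = 4.42.
Minimum servers needed: c = 5.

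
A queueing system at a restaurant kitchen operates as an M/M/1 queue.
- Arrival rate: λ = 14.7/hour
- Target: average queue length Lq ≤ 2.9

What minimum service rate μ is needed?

For M/M/1: Lq = λ²/(μ(μ-λ))
Need Lq ≤ 2.9, i.e. μ(μ-λ) ≥ λ²/2.9
μ² - 14.7μ - 216.09/2.9 ≥ 0  →  μ² - 14.7μ - 74.5138 ≥ 0
Quadratic formula (positive root): μ = [λ + √(λ² + 4×74.5138)]/2
Discriminant: 216.09 + 4×74.5138 = 514.1452, √514.1452 = 22.6748
μ ≥ (14.7 + 22.6748)/2 = 18.6874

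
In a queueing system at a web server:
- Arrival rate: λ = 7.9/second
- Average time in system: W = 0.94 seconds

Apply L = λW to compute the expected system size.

Little's Law: L = λW
L = 7.9 × 0.94 = 7.4260 requests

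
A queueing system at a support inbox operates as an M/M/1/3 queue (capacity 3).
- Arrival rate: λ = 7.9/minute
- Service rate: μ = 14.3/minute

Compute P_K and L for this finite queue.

ρ = λ/μ = 7.9/14.3 = 0.55245
P₀ = (1-ρ)/(1-ρ^(K+1)) = (1-0.55245)/(1-0.55245^4) = 0.4476/0.9069 = 0.4935
P_K = P₀×ρ^K = 0.49352 × 0.55245^3 = 0.49352 × 0.16861 = 0.08321
Blocking probability P_3 = 0.08321 (8.32%)
L = ρ[1 - (K+1)ρ^K + Kρ^(K+1)] / [(1-ρ)(1-ρ^(K+1))]
L = 0.55245 × (1 - 4×0.16861 + 3×0.093148) / ((1 - 0.55245) × (1 - 0.093148)) = 0.8235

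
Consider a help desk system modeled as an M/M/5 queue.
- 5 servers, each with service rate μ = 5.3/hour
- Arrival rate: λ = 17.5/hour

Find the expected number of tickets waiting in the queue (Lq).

Traffic intensity: ρ = λ/(cμ) = 17.5/(5×5.3) = 0.6604
Since ρ = 0.6604 < 1, system is stable.
Offered load a = λ/μ = cρ = 17.5/5.3 = 3.3019
P₀ = [ Σₙ₌₀^4 aⁿ/n! + a^5/(5!(1-ρ)) ]⁻¹
Σ = a^0/0! + a^1/1! + a^2/2! + a^3/3! + a^4/4! = 1.0000 + 3.3019 + 5.4512 + 5.9998 + 4.9526 = 20.7055
a^5/(5!(1-ρ)) = 392.4740/(120 × 0.339623) = 9.6301
P₀ = 1/(20.7055 + 9.6301) = 0.03296
Lq = P₀·a^5·ρ / (5!(1-ρ)²) = 0.032964 × 392.4740 × 0.66038 / (120 × 0.11534) = 0.6173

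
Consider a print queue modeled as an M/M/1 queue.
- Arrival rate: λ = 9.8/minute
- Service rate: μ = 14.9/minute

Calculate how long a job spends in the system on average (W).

First, compute utilization: ρ = λ/μ = 9.8/14.9 = 0.6577
For M/M/1: W = 1/(μ-λ)
W = 1/(14.9-9.8) = 1/5.10
W = 0.1961 minutes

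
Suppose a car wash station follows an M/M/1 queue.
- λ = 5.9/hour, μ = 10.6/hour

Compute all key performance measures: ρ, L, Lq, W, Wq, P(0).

Step 1: ρ = λ/μ = 5.9/10.6 = 0.5566
Step 2: L = λ/(μ-λ) = 5.9/4.70 = 1.2553
Step 3: Lq = λ²/(μ(μ-λ)) = 34.81/(10.6×4.70) = 0.6987
Step 4: W = 1/(μ-λ) = 1/4.70 = 0.21277
Step 5: Wq = λ/(μ(μ-λ)) = 5.9/(10.6×4.70) = 0.1184
Step 6: P(0) = 1-ρ = 0.4434
Verify: L = λW = 5.9×0.21277 = 1.2553 ✔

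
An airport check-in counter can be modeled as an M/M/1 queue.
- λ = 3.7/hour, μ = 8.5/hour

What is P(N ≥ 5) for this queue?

ρ = λ/μ = 3.7/8.5 = 0.4353
P(N ≥ n) = ρⁿ
P(N ≥ 5) = 0.4353^5
P(N ≥ 5) = 0.01563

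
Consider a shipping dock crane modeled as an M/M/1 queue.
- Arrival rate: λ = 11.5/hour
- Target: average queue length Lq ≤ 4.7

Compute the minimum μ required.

For M/M/1: Lq = λ²/(μ(μ-λ))
Need Lq ≤ 4.7, i.e. μ(μ-λ) ≥ λ²/4.7
μ² - 11.5μ - 132.25/4.7 ≥ 0  →  μ² - 11.5μ - 28.1383 ≥ 0
Quadratic formula (positive root): μ = [λ + √(λ² + 4×28.1383)]/2
Discriminant: 132.25 + 4×28.1383 = 244.8032, √244.8032 = 15.6462
μ ≥ (11.5 + 15.6462)/2 = 13.5731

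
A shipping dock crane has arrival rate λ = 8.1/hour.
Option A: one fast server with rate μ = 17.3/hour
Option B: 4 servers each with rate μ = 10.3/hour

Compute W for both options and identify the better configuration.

Option A: single server μ = 17.3 (M/M/1)
  ρ_A = 8.1/17.3 = 0.4682
  W_A = 1/(μ-λ) = 1/(17.3-8.1) = 1/9.20 = 0.1087

Option B: 4 servers μ = 10.3 (M/M/4)
  ρ_B = λ/(cμ) = 8.1/(4×10.3) = 0.1966
  Offered load a = λ/μ = cρ = 8.1/10.3 = 0.7864
  P₀ = [ Σₙ₌₀^3 aⁿ/n! + a^4/(4!(1-ρ)) ]⁻¹
  Σ = a^0/0! + a^1/1! + a^2/2! + a^3/3! = 1.0000 + 0.7864 + 0.3092 + 0.08106 = 2.1767
  a^4/(4!(1-ρ)) = 0.3825/(24 × 0.8034) = 0.01984
  P₀ = 1/(2.1767 + 0.01984) = 0.4553
  Lq = P₀·a^4·ρ / (4!(1-ρ)²) = 0.4553 × 0.3825 × 0.1966 / (24 × 0.6454) = 0.002210
  Wq_B = Lq/λ = 0.002210/8.1 = 0.0002728
  W_B = Wq_B + 1/μ = 0.0002728 + 0.09709 = 0.09736

Since W_B = 0.09736 < W_A = 0.1087, Option B (multiple servers) has the shorter time in system.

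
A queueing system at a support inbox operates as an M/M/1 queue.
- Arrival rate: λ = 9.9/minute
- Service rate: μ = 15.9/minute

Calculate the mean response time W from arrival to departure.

First, compute utilization: ρ = λ/μ = 9.9/15.9 = 0.6226
For M/M/1: W = 1/(μ-λ)
W = 1/(15.9-9.9) = 1/6.00
W = 0.1667 minutes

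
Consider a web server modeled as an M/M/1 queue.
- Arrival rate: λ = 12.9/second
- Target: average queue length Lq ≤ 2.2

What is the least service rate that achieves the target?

For M/M/1: Lq = λ²/(μ(μ-λ))
Need Lq ≤ 2.2, i.e. μ(μ-λ) ≥ λ²/2.2
μ² - 12.9μ - 166.41/2.2 ≥ 0  →  μ² - 12.9μ - 75.6409 ≥ 0
Quadratic formula (positive root): μ = [λ + √(λ² + 4×75.6409)]/2
Discriminant: 166.41 + 4×75.6409 = 468.9736, √468.9736 = 21.6558
μ ≥ (12.9 + 21.6558)/2 = 17.2779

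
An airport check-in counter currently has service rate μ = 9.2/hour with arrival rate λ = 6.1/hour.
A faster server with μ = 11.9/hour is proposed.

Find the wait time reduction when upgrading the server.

System 1: ρ₁ = 6.1/9.2 = 0.6630, W₁ = 1/(9.2-6.1) = 0.32258
System 2: ρ₂ = 6.1/11.9 = 0.5126, W₂ = 1/(11.9-6.1) = 0.17241
Improvement: (W₁-W₂)/W₁ = (0.32258-0.17241)/0.32258 = 46.55%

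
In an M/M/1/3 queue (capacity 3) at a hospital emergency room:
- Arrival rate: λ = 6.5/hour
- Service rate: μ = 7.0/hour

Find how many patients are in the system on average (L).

ρ = λ/μ = 6.5/7.0 = 0.9286
P₀ = (1-ρ)/(1-ρ^(K+1)) = (1-0.9286)/(1-0.9286^4) = 0.071400/0.25644 = 0.2784
P_K = P₀×ρ^K = 0.2784 × 0.9286^3 = 0.2784 × 0.8007 = 0.2229
L = ρ[1 - (K+1)ρ^K + Kρ^(K+1)] / [(1-ρ)(1-ρ^(K+1))]
L = 0.9286 × (1 - 4×0.8007299 + 3×0.7435578) / ((1 - 0.9286) × (1 - 0.7435578)) = 1.4075 patients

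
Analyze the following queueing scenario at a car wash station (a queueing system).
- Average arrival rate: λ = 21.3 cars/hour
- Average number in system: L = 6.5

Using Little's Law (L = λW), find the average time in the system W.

Little's Law: L = λW, so W = L/λ
W = 6.5/21.3 = 0.3052 hours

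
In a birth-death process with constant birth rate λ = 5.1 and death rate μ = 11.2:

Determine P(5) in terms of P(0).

For constant rates: P(n)/P(0) = (λ/μ)^n
P(5)/P(0) = (5.1/11.2)^5 = 0.45536^5 = 0.01958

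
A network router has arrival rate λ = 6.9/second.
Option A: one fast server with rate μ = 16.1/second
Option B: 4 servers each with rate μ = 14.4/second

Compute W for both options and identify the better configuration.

Option A: single server μ = 16.1 (M/M/1)
  ρ_A = 6.9/16.1 = 0.4286
  W_A = 1/(μ-λ) = 1/(16.1-6.9) = 1/9.20 = 0.1087

Option B: 4 servers μ = 14.4 (M/M/4)
  ρ_B = λ/(cμ) = 6.9/(4×14.4) = 0.1198
  Offered load a = λ/μ = cρ = 6.9/14.4 = 0.4792
  P₀ = [ Σₙ₌₀^3 aⁿ/n! + a^4/(4!(1-ρ)) ]⁻¹
  Σ = a^0/0! + a^1/1! + a^2/2! + a^3/3! = 1.0000 + 0.4792 + 0.1148 + 0.01834 = 1.6123
  a^4/(4!(1-ρ)) = 0.052716/(24 × 0.88021) = 0.002495
  P₀ = 1/(1.6123 + 0.002495) = 0.6193
  Lq = P₀·a^4·ρ / (4!(1-ρ)²) = 0.6193 × 0.05272 × 0.1198 / (24 × 0.7748) = 0.0002103
  Wq_B = Lq/λ = 0.0002103/6.9 = 0.00003048
  W_B = Wq_B + 1/μ = 0.00003048 + 0.06944 = 0.06947

Since W_B = 0.06947 < W_A = 0.1087, Option B (multiple servers) has the shorter time in system.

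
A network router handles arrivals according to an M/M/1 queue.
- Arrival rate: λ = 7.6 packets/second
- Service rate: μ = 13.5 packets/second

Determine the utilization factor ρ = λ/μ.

Server utilization: ρ = λ/μ
ρ = 7.6/13.5 = 0.5630
The server is busy 56.30% of the time.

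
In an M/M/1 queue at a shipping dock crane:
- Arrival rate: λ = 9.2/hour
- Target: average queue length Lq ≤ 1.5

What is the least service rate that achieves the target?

For M/M/1: Lq = λ²/(μ(μ-λ))
Need Lq ≤ 1.5, i.e. μ(μ-λ) ≥ λ²/1.5
μ² - 9.2μ - 84.64/1.5 ≥ 0  →  μ² - 9.2μ - 56.42667 ≥ 0
Quadratic formula (positive root): μ = [λ + √(λ² + 4×56.42667)]/2
Discriminant: 84.64 + 4×56.42667 = 310.3467, √310.3467 = 17.61666
μ ≥ (9.2 + 17.61666)/2 = 13.4083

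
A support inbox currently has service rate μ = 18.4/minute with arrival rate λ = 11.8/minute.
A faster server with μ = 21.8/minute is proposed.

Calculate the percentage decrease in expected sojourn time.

System 1: ρ₁ = 11.8/18.4 = 0.6413, W₁ = 1/(18.4-11.8) = 0.15152
System 2: ρ₂ = 11.8/21.8 = 0.5413, W₂ = 1/(21.8-11.8) = 0.10000
Improvement: (W₁-W₂)/W₁ = (0.15152-0.10000)/0.15152 = 34.00%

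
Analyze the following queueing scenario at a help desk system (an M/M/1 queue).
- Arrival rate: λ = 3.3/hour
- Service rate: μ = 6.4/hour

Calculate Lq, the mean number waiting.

ρ = λ/μ = 3.3/6.4 = 0.5156
For M/M/1: Lq = λ²/(μ(μ-λ))
Lq = 10.89/(6.4 × 3.10)
Lq = 0.5489 tickets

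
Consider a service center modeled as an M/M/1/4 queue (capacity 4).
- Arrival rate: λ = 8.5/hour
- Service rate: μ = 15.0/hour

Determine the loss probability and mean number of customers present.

ρ = λ/μ = 8.5/15.0 = 0.566667
P₀ = (1-ρ)/(1-ρ^(K+1)) = (1-0.566667)/(1-0.566667^5) = 0.4333/0.9416 = 0.4602
P_K = P₀×ρ^K = 0.4602 × 0.566667^4 = 0.4602 × 0.1031 = 0.04745
Blocking probability P_4 = 0.04745 (4.75%)
L = ρ[1 - (K+1)ρ^K + Kρ^(K+1)] / [(1-ρ)(1-ρ^(K+1))]
L = 0.566667 × (1 - 5×0.10311 + 4×0.058431) / ((1 - 0.566667) × (1 - 0.058431)) = 0.9974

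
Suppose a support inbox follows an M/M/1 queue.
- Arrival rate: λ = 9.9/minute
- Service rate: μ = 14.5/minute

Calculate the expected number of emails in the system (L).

ρ = λ/μ = 9.9/14.5 = 0.6828
For M/M/1: L = λ/(μ-λ)
L = 9.9/(14.5-9.9) = 9.9/4.60
L = 2.1522 emails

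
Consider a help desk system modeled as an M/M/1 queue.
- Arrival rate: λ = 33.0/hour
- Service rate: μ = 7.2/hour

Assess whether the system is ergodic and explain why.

Stability requires ρ = λ/(cμ) < 1
ρ = 33.0/(1 × 7.2) = 33.0/7.20 = 4.5833
Since 4.5833 ≥ 1, the system is UNSTABLE.
Queue grows without bound. Need μ > λ = 33.0.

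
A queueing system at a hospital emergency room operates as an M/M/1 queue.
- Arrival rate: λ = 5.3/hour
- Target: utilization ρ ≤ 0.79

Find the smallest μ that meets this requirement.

ρ = λ/μ, so μ = λ/ρ
μ ≥ 5.3/0.79 = 6.7089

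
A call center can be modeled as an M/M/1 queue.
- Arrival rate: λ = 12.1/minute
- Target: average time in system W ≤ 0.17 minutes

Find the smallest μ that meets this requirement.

For M/M/1: W = 1/(μ-λ)
Need W ≤ 0.17, so 1/(μ-λ) ≤ 0.17
μ - λ ≥ 1/0.17 = 5.8824
μ ≥ 12.1 + 5.8824 = 17.9824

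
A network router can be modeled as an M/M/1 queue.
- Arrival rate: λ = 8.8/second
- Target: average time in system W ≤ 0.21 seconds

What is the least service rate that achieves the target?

For M/M/1: W = 1/(μ-λ)
Need W ≤ 0.21, so 1/(μ-λ) ≤ 0.21
μ - λ ≥ 1/0.21 = 4.7619
μ ≥ 8.8 + 4.7619 = 13.5619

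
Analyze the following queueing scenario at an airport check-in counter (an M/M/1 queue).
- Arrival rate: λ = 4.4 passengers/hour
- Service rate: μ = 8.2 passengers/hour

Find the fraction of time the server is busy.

Server utilization: ρ = λ/μ
ρ = 4.4/8.2 = 0.5366
The server is busy 53.66% of the time.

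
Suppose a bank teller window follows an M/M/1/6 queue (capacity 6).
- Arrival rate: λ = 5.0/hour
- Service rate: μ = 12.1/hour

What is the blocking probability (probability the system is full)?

ρ = λ/μ = 5.0/12.1 = 0.41322
P₀ = (1-ρ)/(1-ρ^(K+1)) = (1-0.41322)/(1-0.41322^7) = 0.5868/0.9979 = 0.5880
P_K = P₀×ρ^K = 0.5880 × 0.41322^6 = 0.5880 × 0.004978 = 0.002927
Blocking probability = 0.29%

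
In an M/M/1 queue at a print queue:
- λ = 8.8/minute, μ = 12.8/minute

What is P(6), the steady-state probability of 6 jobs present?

ρ = λ/μ = 8.8/12.8 = 0.6875
P(n) = (1-ρ)ρⁿ
P(6) = (1-0.6875) × 0.6875^6
P(6) = 0.3125 × 0.1056
P(6) = 0.03300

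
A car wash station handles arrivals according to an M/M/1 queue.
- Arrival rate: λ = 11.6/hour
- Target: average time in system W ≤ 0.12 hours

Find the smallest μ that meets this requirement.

For M/M/1: W = 1/(μ-λ)
Need W ≤ 0.12, so 1/(μ-λ) ≤ 0.12
μ - λ ≥ 1/0.12 = 8.3333
μ ≥ 11.6 + 8.3333 = 19.9333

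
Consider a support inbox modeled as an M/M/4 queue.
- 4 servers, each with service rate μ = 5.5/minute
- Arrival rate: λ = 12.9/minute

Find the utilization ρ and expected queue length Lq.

Traffic intensity: ρ = λ/(cμ) = 12.9/(4×5.5) = 0.5864
Since ρ = 0.5864 < 1, system is stable.
Offered load a = λ/μ = cρ = 12.9/5.5 = 2.3455
P₀ = [ Σₙ₌₀^3 aⁿ/n! + a^4/(4!(1-ρ)) ]⁻¹
Σ = a^0/0! + a^1/1! + a^2/2! + a^3/3! = 1.00000 + 2.34545 + 2.75058 + 2.15045 = 8.2465
a^4/(4!(1-ρ)) = 30.2627/(24 × 0.41364) = 3.0484
P₀ = 1/(8.2465 + 3.0484) = 0.08854
Lq = P₀·a^4·ρ / (4!(1-ρ)²) = 0.08854 × 30.2627 × 0.5864 / (24 × 0.1711) = 0.3826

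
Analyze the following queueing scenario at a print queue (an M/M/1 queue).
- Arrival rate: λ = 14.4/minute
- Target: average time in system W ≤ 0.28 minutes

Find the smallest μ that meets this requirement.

For M/M/1: W = 1/(μ-λ)
Need W ≤ 0.28, so 1/(μ-λ) ≤ 0.28
μ - λ ≥ 1/0.28 = 3.5714
μ ≥ 14.4 + 3.5714 = 17.9714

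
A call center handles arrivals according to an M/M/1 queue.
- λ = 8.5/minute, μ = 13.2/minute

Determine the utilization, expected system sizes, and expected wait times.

Step 1: ρ = λ/μ = 8.5/13.2 = 0.6439
Step 2: L = λ/(μ-λ) = 8.5/4.70 = 1.8085
Step 3: Lq = λ²/(μ(μ-λ)) = 72.25/(13.2×4.70) = 1.1646
Step 4: W = 1/(μ-λ) = 1/4.70 = 0.21277
Step 5: Wq = λ/(μ(μ-λ)) = 8.5/(13.2×4.70) = 0.1370
Step 6: P(0) = 1-ρ = 0.3561
Verify: L = λW = 8.5×0.21277 = 1.8085 ✔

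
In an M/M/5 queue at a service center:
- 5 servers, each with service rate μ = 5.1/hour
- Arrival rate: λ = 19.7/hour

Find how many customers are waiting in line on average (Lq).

Traffic intensity: ρ = λ/(cμ) = 19.7/(5×5.1) = 0.7725
Since ρ = 0.7725 < 1, system is stable.
Offered load a = λ/μ = cρ = 19.7/5.1 = 3.8627
P₀ = [ Σₙ₌₀^4 aⁿ/n! + a^5/(5!(1-ρ)) ]⁻¹
Σ = a^0/0! + a^1/1! + a^2/2! + a^3/3! + a^4/4! = 1.0000 + 3.8627 + 7.4604 + 9.6059 + 9.2763 = 31.2053
a^5/(5!(1-ρ)) = 859.9640/(120 × 0.227451) = 31.5073
P₀ = 1/(31.2053 + 31.5073) = 0.01595
Lq = P₀·a^5·ρ / (5!(1-ρ)²) = 0.015946 × 859.9640 × 0.77255 / (120 × 0.051734) = 1.7065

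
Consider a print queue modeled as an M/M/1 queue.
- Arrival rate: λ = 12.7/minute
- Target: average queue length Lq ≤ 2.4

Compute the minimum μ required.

For M/M/1: Lq = λ²/(μ(μ-λ))
Need Lq ≤ 2.4, i.e. μ(μ-λ) ≥ λ²/2.4
μ² - 12.7μ - 161.29/2.4 ≥ 0  →  μ² - 12.7μ - 67.20417 ≥ 0
Quadratic formula (positive root): μ = [λ + √(λ² + 4×67.20417)]/2
Discriminant: 161.29 + 4×67.20417 = 430.1067, √430.1067 = 20.7390
μ ≥ (12.7 + 20.7390)/2 = 16.7195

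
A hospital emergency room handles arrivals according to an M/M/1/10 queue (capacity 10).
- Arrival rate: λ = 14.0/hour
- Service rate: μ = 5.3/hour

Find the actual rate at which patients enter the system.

ρ = λ/μ = 14.0/5.3 = 2.6415
P₀ = (1-ρ)/(1-ρ^(K+1)) = (1-2.6415)/(1-2.6415^11) = -1.6415/-43686.4570 = 0.00003757
P_K = P₀×ρ^K = 0.00003757 × 2.6415^10 = 0.00003757 × 16538.8821 = 0.6214
λ_eff = λ(1-P_K) = 14.0 × (1 - 0.62144) = 14.0 × 0.37856 = 5.2998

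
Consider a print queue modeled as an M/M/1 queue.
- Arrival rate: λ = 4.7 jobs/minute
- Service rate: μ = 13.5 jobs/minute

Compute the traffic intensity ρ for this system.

Server utilization: ρ = λ/μ
ρ = 4.7/13.5 = 0.3481
The server is busy 34.81% of the time.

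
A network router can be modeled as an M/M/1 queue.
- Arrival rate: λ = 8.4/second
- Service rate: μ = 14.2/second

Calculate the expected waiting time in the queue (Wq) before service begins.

First, compute utilization: ρ = λ/μ = 8.4/14.2 = 0.5915
For M/M/1: Wq = λ/(μ(μ-λ))
Wq = 8.4/(14.2 × (14.2-8.4))
Wq = 8.4/(14.2 × 5.80)
Wq = 0.1020 seconds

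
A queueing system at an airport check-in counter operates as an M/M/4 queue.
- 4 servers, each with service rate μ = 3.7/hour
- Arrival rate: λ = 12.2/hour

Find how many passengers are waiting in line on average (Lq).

Traffic intensity: ρ = λ/(cμ) = 12.2/(4×3.7) = 0.8243
Since ρ = 0.8243 < 1, system is stable.
Offered load a = λ/μ = cρ = 12.2/3.7 = 3.2973
P₀ = [ Σₙ₌₀^3 aⁿ/n! + a^4/(4!(1-ρ)) ]⁻¹
Σ = a^0/0! + a^1/1! + a^2/2! + a^3/3! = 1.0000 + 3.2973 + 5.4361 + 5.9748 = 15.7082
a^4/(4!(1-ρ)) = 118.2041/(24 × 0.1756757) = 28.0356
P₀ = 1/(15.7082 + 28.0356) = 0.02286
Lq = P₀·a^4·ρ / (4!(1-ρ)²) = 0.0228604 × 118.2041 × 0.824324 / (24 × 0.0308619) = 3.0073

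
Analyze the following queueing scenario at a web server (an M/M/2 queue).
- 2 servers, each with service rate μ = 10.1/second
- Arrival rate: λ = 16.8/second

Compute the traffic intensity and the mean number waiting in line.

Traffic intensity: ρ = λ/(cμ) = 16.8/(2×10.1) = 0.8317
Since ρ = 0.8317 < 1, system is stable.
Offered load a = λ/μ = cρ = 16.8/10.1 = 1.6634
P₀ = [ Σₙ₌₀^1 aⁿ/n! + a^2/(2!(1-ρ)) ]⁻¹
Σ = a^0/0! + a^1/1! = 1.0000 + 1.6634 = 2.6634
a^2/(2!(1-ρ)) = 2.76679/(2 × 0.168317) = 8.2190
P₀ = 1/(2.6634 + 8.2190) = 0.09189
Lq = P₀·a^2·ρ / (2!(1-ρ)²) = 0.0918919 × 2.76679 × 0.831683 / (2 × 0.0283306) = 3.7319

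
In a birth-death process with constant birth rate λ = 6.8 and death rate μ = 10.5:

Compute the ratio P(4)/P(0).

For constant rates: P(n)/P(0) = (λ/μ)^n
P(4)/P(0) = (6.8/10.5)^4 = 0.6476^4 = 0.1759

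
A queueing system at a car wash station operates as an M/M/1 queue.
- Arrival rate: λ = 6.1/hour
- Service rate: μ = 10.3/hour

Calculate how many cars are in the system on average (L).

ρ = λ/μ = 6.1/10.3 = 0.5922
For M/M/1: L = λ/(μ-λ)
L = 6.1/(10.3-6.1) = 6.1/4.20
L = 1.4524 cars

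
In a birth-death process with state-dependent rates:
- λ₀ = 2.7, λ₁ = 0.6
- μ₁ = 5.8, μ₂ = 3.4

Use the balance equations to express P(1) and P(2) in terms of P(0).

Balance equations:
State 0: λ₀P₀ = μ₁P₁ → P₁ = (λ₀/μ₁)P₀ = (2.7/5.8)P₀ = 0.4655P₀
State 1: P₂ = (λ₀λ₁)/(μ₁μ₂)P₀ = (2.7×0.6)/(5.8×3.4)P₀ = 0.08215P₀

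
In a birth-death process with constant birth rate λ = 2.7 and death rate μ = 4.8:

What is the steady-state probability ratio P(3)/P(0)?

For constant rates: P(n)/P(0) = (λ/μ)^n
P(3)/P(0) = (2.7/4.8)^3 = 0.5625^3 = 0.1780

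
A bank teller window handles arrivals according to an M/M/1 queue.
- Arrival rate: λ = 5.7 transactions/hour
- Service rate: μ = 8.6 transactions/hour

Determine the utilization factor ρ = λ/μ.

Server utilization: ρ = λ/μ
ρ = 5.7/8.6 = 0.6628
The server is busy 66.28% of the time.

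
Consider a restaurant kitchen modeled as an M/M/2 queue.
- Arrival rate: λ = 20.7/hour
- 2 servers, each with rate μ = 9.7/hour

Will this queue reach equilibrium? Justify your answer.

Stability requires ρ = λ/(cμ) < 1
ρ = 20.7/(2 × 9.7) = 20.7/19.40 = 1.0670
Since 1.0670 ≥ 1, the system is UNSTABLE.
Need c > λ/μ = 20.7/9.7 = 2.13.
Minimum servers needed: c = 3.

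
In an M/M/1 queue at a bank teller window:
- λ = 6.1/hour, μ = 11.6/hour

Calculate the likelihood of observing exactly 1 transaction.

ρ = λ/μ = 6.1/11.6 = 0.5259
P(n) = (1-ρ)ρⁿ
P(1) = (1-0.5259) × 0.5259^1
P(1) = 0.4741 × 0.5259
P(1) = 0.2493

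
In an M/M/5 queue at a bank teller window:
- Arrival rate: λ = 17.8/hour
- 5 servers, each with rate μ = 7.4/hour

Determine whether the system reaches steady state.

Stability requires ρ = λ/(cμ) < 1
ρ = 17.8/(5 × 7.4) = 17.8/37.00 = 0.4811
Since 0.4811 < 1, the system is STABLE.
The servers are busy 48.11% of the time.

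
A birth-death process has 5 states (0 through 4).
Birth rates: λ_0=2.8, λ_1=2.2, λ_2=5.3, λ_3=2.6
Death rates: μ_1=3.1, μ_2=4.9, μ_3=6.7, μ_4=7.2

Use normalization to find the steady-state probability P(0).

Ratios P(n)/P(0) = (λ₀···λₙ₋₁)/(μ₁···μₙ):
P(1)/P(0) = (2.8)/(3.1) = 0.90323
P(2)/P(0) = (2.8×2.2)/(3.1×4.9) = 0.40553
P(3)/P(0) = (2.8×2.2×5.3)/(3.1×4.9×6.7) = 0.32079
P(4)/P(0) = (2.8×2.2×5.3×2.6)/(3.1×4.9×6.7×7.2) = 0.11584

Normalization: ∑ P(n) = 1
P(0) × (1.0000 + 0.90323 + 0.40553 + 0.32079 + 0.11584) = 1
P(0) × 2.7454 = 1
P(0) = 1/2.7454 = 0.3642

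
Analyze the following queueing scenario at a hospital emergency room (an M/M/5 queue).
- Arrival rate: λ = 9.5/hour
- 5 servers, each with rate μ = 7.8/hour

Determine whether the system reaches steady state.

Stability requires ρ = λ/(cμ) < 1
ρ = 9.5/(5 × 7.8) = 9.5/39.00 = 0.2436
Since 0.2436 < 1, the system is STABLE.
The servers are busy 24.36% of the time.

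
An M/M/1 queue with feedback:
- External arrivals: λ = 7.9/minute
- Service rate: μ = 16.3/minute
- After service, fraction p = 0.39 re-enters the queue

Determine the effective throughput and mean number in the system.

Effective arrival rate: λ_eff = λ/(1-p) = 7.9/(1-0.39) = 7.9/0.61 = 12.9508
ρ = λ_eff/μ = 12.9508/16.3 = 0.79453
L = ρ/(1-ρ) = 0.79453/(1-0.79453) = 3.8669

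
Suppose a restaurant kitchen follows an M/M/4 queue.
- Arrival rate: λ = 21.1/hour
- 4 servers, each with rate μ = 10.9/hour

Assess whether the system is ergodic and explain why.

Stability requires ρ = λ/(cμ) < 1
ρ = 21.1/(4 × 10.9) = 21.1/43.60 = 0.4839
Since 0.4839 < 1, the system is STABLE.
The servers are busy 48.39% of the time.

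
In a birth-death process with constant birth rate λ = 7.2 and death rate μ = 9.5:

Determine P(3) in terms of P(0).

For constant rates: P(n)/P(0) = (λ/μ)^n
P(3)/P(0) = (7.2/9.5)^3 = 0.7579^3 = 0.4353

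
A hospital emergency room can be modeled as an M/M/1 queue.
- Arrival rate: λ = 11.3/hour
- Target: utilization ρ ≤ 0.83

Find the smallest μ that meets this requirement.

ρ = λ/μ, so μ = λ/ρ
μ ≥ 11.3/0.83 = 13.6145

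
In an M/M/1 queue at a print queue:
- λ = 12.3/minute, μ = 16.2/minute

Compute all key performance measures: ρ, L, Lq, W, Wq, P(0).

Step 1: ρ = λ/μ = 12.3/16.2 = 0.7593
Step 2: L = λ/(μ-λ) = 12.3/3.90 = 3.1538
Step 3: Lq = λ²/(μ(μ-λ)) = 151.29/(16.2×3.90) = 2.3946
Step 4: W = 1/(μ-λ) = 1/3.90 = 0.25641
Step 5: Wq = λ/(μ(μ-λ)) = 12.3/(16.2×3.90) = 0.1947
Step 6: P(0) = 1-ρ = 0.2407
Verify: L = λW = 12.3×0.25641 = 3.1538 ✔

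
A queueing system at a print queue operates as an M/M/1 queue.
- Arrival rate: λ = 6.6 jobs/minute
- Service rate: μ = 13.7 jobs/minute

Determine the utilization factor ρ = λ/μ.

Server utilization: ρ = λ/μ
ρ = 6.6/13.7 = 0.4818
The server is busy 48.18% of the time.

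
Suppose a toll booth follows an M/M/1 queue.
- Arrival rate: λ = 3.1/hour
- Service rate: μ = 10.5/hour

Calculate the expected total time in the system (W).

First, compute utilization: ρ = λ/μ = 3.1/10.5 = 0.2952
For M/M/1: W = 1/(μ-λ)
W = 1/(10.5-3.1) = 1/7.40
W = 0.1351 hours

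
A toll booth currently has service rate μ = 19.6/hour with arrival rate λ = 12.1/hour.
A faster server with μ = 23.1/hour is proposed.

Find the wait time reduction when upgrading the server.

System 1: ρ₁ = 12.1/19.6 = 0.6173, W₁ = 1/(19.6-12.1) = 0.13333
System 2: ρ₂ = 12.1/23.1 = 0.5238, W₂ = 1/(23.1-12.1) = 0.090909
Improvement: (W₁-W₂)/W₁ = (0.13333-0.090909)/0.13333 = 31.82%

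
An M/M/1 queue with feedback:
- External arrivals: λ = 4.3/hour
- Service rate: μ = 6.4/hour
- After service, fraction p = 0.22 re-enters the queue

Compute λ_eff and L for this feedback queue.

Effective arrival rate: λ_eff = λ/(1-p) = 4.3/(1-0.22) = 4.3/0.78 = 5.51282
ρ = λ_eff/μ = 5.51282/6.4 = 0.861378
L = ρ/(1-ρ) = 0.861378/(1-0.861378) = 6.2139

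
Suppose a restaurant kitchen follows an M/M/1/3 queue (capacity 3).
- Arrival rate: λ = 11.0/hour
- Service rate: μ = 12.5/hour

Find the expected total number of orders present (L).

ρ = λ/μ = 11.0/12.5 = 0.8800
P₀ = (1-ρ)/(1-ρ^(K+1)) = (1-0.8800)/(1-0.8800^4) = 0.1200/0.4003 = 0.2998
P_K = P₀×ρ^K = 0.2998 × 0.8800^3 = 0.2998 × 0.6815 = 0.2043
L = ρ[1 - (K+1)ρ^K + Kρ^(K+1)] / [(1-ρ)(1-ρ^(K+1))]
L = 0.8800 × (1 - 4×0.681472 + 3×0.599695) / ((1 - 0.8800) × (1 - 0.599695)) = 1.3409 orders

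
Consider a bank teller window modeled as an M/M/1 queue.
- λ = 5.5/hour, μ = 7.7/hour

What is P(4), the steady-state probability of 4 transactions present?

ρ = λ/μ = 5.5/7.7 = 0.71429
P(n) = (1-ρ)ρⁿ
P(4) = (1-0.71429) × 0.71429^4
P(4) = 0.2857 × 0.2603
P(4) = 0.07437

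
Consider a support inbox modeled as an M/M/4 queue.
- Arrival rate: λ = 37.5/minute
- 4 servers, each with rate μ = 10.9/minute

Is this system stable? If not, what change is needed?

Stability requires ρ = λ/(cμ) < 1
ρ = 37.5/(4 × 10.9) = 37.5/43.60 = 0.8601
Since 0.8601 < 1, the system is STABLE.
The servers are busy 86.01% of the time.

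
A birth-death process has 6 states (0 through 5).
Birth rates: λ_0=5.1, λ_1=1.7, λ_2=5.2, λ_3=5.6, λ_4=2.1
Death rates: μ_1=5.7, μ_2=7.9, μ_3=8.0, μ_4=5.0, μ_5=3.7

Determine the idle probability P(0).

Ratios P(n)/P(0) = (λ₀···λₙ₋₁)/(μ₁···μₙ):
P(1)/P(0) = (5.1)/(5.7) = 0.894737
P(2)/P(0) = (5.1×1.7)/(5.7×7.9) = 0.192538
P(3)/P(0) = (5.1×1.7×5.2)/(5.7×7.9×8.0) = 0.125150
P(4)/P(0) = (5.1×1.7×5.2×5.6)/(5.7×7.9×8.0×5.0) = 0.140168
P(5)/P(0) = (5.1×1.7×5.2×5.6×2.1)/(5.7×7.9×8.0×5.0×3.7) = 0.0795547

Normalization: ∑ P(n) = 1
P(0) × (1.00000 + 0.894737 + 0.192538 + 0.125150 + 0.140168 + 0.0795547) = 1
P(0) × 2.4321 = 1
P(0) = 1/2.4321 = 0.4112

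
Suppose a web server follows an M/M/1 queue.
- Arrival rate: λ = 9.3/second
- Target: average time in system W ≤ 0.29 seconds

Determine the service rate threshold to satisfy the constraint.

For M/M/1: W = 1/(μ-λ)
Need W ≤ 0.29, so 1/(μ-λ) ≤ 0.29
μ - λ ≥ 1/0.29 = 3.4483
μ ≥ 9.3 + 3.4483 = 12.7483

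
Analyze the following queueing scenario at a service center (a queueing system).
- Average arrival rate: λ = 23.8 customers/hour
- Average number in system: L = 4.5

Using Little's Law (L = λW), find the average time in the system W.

Little's Law: L = λW, so W = L/λ
W = 4.5/23.8 = 0.1891 hours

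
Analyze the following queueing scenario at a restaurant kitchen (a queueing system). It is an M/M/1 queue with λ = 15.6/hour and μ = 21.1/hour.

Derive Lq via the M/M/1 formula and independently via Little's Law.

Method 1 (direct): Lq = λ²/(μ(μ-λ)) = 243.36/(21.1 × 5.50) = 2.0970

Method 2 (Little's Law):
W = 1/(μ-λ) = 1/5.50 = 0.181818
Wq = W - 1/μ = 0.181818 - 0.0473934 = 0.13442
Lq = λWq = 15.6 × 0.13442 = 2.0970 ✔ (matches Method 1)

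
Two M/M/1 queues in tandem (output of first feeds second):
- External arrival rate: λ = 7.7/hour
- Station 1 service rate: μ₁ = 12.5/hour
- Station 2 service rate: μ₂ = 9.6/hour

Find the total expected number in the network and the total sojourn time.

By Jackson's theorem, each station behaves as independent M/M/1.
Station 1: ρ₁ = 7.7/12.5 = 0.6160, L₁ = ρ₁/(1-ρ₁) = λ/(μ₁-λ) = 7.7/4.80 = 1.6042
Station 2: ρ₂ = 7.7/9.6 = 0.8021, L₂ = ρ₂/(1-ρ₂) = λ/(μ₂-λ) = 7.7/1.90 = 4.0526
Total: L = L₁ + L₂ = 1.6042 + 4.0526 = 5.6568
W = L/λ = 5.6568/7.7 = 0.7346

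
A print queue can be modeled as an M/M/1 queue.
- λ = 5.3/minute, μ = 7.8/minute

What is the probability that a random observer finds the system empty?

ρ = λ/μ = 5.3/7.8 = 0.6795
P(0) = 1 - ρ = 1 - 0.6795 = 0.3205
The server is idle 32.05% of the time.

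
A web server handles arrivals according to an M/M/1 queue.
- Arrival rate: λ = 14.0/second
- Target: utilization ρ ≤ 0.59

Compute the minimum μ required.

ρ = λ/μ, so μ = λ/ρ
μ ≥ 14.0/0.59 = 23.7288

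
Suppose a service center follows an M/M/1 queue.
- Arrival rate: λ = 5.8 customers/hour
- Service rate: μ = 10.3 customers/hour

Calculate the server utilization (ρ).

Server utilization: ρ = λ/μ
ρ = 5.8/10.3 = 0.5631
The server is busy 56.31% of the time.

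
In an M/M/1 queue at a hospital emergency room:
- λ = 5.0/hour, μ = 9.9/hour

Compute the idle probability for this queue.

ρ = λ/μ = 5.0/9.9 = 0.5051
P(0) = 1 - ρ = 1 - 0.5051 = 0.4949
The server is idle 49.49% of the time.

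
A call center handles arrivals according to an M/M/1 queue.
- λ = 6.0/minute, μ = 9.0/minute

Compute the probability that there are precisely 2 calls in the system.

ρ = λ/μ = 6.0/9.0 = 0.6667
P(n) = (1-ρ)ρⁿ
P(2) = (1-0.6667) × 0.6667^2
P(2) = 0.33330 × 0.44449
P(2) = 0.1481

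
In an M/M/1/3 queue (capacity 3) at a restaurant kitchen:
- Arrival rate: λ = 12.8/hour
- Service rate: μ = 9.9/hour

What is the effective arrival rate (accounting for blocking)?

ρ = λ/μ = 12.8/9.9 = 1.2929
P₀ = (1-ρ)/(1-ρ^(K+1)) = (1-1.2929)/(1-1.2929^4) = -0.2929/-1.7942 = 0.1632
P_K = P₀×ρ^K = 0.16325 × 1.2929^3 = 0.16325 × 2.1612 = 0.3528
λ_eff = λ(1-P_K) = 12.8 × (1 - 0.35282) = 12.8 × 0.64718 = 8.2839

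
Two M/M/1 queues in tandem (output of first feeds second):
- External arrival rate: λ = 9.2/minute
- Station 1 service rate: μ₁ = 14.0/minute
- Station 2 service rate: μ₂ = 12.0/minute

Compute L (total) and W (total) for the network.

By Jackson's theorem, each station behaves as independent M/M/1.
Station 1: ρ₁ = 9.2/14.0 = 0.6571, L₁ = ρ₁/(1-ρ₁) = λ/(μ₁-λ) = 9.2/4.80 = 1.9167
Station 2: ρ₂ = 9.2/12.0 = 0.7667, L₂ = ρ₂/(1-ρ₂) = λ/(μ₂-λ) = 9.2/2.80 = 3.2857
Total: L = L₁ + L₂ = 1.9167 + 3.2857 = 5.2024
W = L/λ = 5.2024/9.2 = 0.5655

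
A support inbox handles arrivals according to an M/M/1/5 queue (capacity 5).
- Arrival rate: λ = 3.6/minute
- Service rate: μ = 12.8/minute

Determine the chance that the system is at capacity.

ρ = λ/μ = 3.6/12.8 = 0.28125
P₀ = (1-ρ)/(1-ρ^(K+1)) = (1-0.28125)/(1-0.28125^6) = 0.71875/0.99951 = 0.7191
P_K = P₀×ρ^K = 0.71911 × 0.28125^5 = 0.71911 × 0.0017598 = 0.001265
Blocking probability = 0.13%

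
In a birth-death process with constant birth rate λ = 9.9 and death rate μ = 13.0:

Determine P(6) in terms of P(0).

For constant rates: P(n)/P(0) = (λ/μ)^n
P(6)/P(0) = (9.9/13.0)^6 = 0.76154^6 = 0.1951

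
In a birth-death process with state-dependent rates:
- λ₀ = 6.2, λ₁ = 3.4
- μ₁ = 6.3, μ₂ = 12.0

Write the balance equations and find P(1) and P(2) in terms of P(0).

Balance equations:
State 0: λ₀P₀ = μ₁P₁ → P₁ = (λ₀/μ₁)P₀ = (6.2/6.3)P₀ = 0.9841P₀
State 1: P₂ = (λ₀λ₁)/(μ₁μ₂)P₀ = (6.2×3.4)/(6.3×12.0)P₀ = 0.2788P₀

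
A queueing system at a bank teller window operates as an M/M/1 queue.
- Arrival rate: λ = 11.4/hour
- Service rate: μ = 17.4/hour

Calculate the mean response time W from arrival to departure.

First, compute utilization: ρ = λ/μ = 11.4/17.4 = 0.6552
For M/M/1: W = 1/(μ-λ)
W = 1/(17.4-11.4) = 1/6.00
W = 0.1667 hours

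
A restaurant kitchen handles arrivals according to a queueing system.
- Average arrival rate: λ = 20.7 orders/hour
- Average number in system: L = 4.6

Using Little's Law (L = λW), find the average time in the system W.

Little's Law: L = λW, so W = L/λ
W = 4.6/20.7 = 0.2222 hours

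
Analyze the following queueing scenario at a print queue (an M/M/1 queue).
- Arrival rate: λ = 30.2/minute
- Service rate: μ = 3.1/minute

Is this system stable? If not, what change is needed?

Stability requires ρ = λ/(cμ) < 1
ρ = 30.2/(1 × 3.1) = 30.2/3.10 = 9.7419
Since 9.7419 ≥ 1, the system is UNSTABLE.
Queue grows without bound. Need μ > λ = 30.2.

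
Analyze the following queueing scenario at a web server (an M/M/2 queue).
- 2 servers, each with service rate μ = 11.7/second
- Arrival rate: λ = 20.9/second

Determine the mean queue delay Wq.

Traffic intensity: ρ = λ/(cμ) = 20.9/(2×11.7) = 0.8932
Since ρ = 0.8932 < 1, system is stable.
Offered load a = λ/μ = cρ = 20.9/11.7 = 1.7863
P₀ = [ Σₙ₌₀^1 aⁿ/n! + a^2/(2!(1-ρ)) ]⁻¹
Σ = a^0/0! + a^1/1! = 1.0000 + 1.7863 = 2.7863
a^2/(2!(1-ρ)) = 3.190956/(2 × 0.1068376) = 14.9337
P₀ = 1/(2.7863 + 14.9337) = 0.05643
Lq = P₀·a^2·ρ / (2!(1-ρ)²) = 0.05643341 × 3.190956 × 0.8931624 / (2 × 0.01141427) = 7.0455
Wq = Lq/λ = 7.0455/20.9 = 0.3371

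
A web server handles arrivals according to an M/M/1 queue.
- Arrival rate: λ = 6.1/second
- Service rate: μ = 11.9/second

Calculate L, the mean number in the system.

ρ = λ/μ = 6.1/11.9 = 0.5126
For M/M/1: L = λ/(μ-λ)
L = 6.1/(11.9-6.1) = 6.1/5.80
L = 1.0517 requests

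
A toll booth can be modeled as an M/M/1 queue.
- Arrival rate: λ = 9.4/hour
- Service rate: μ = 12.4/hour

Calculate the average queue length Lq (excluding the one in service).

ρ = λ/μ = 9.4/12.4 = 0.7581
For M/M/1: Lq = λ²/(μ(μ-λ))
Lq = 88.36/(12.4 × 3.00)
Lq = 2.3753 vehicles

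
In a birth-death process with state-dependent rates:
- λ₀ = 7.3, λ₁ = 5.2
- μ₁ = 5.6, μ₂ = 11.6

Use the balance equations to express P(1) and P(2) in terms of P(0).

Balance equations:
State 0: λ₀P₀ = μ₁P₁ → P₁ = (λ₀/μ₁)P₀ = (7.3/5.6)P₀ = 1.3036P₀
State 1: P₂ = (λ₀λ₁)/(μ₁μ₂)P₀ = (7.3×5.2)/(5.6×11.6)P₀ = 0.5844P₀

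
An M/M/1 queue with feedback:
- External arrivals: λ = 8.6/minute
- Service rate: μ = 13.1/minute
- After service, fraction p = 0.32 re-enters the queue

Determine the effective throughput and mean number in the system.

Effective arrival rate: λ_eff = λ/(1-p) = 8.6/(1-0.32) = 8.6/0.68 = 12.6470588
ρ = λ_eff/μ = 12.6470588/13.1 = 0.96542434
L = ρ/(1-ρ) = 0.96542434/(1-0.96542434) = 27.9221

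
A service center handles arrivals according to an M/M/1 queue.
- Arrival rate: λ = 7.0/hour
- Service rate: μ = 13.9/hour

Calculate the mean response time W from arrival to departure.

First, compute utilization: ρ = λ/μ = 7.0/13.9 = 0.5036
For M/M/1: W = 1/(μ-λ)
W = 1/(13.9-7.0) = 1/6.90
W = 0.1449 hours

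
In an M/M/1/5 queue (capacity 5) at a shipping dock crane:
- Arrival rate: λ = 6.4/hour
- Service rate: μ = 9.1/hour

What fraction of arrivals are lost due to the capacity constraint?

ρ = λ/μ = 6.4/9.1 = 0.703297
P₀ = (1-ρ)/(1-ρ^(K+1)) = (1-0.703297)/(1-0.703297^6) = 0.296703/0.878987 = 0.3376
P_K = P₀×ρ^K = 0.33755 × 0.703297^5 = 0.33755 × 0.17207 = 0.05808
Blocking probability = 5.81%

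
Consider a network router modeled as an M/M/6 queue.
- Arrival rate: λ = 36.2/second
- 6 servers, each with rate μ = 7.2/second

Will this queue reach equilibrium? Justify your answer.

Stability requires ρ = λ/(cμ) < 1
ρ = 36.2/(6 × 7.2) = 36.2/43.20 = 0.8380
Since 0.8380 < 1, the system is STABLE.
The servers are busy 83.80% of the time.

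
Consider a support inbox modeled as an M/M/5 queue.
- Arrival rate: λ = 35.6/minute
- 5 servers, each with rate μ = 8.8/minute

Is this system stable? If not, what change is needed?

Stability requires ρ = λ/(cμ) < 1
ρ = 35.6/(5 × 8.8) = 35.6/44.00 = 0.8091
Since 0.8091 < 1, the system is STABLE.
The servers are busy 80.91% of the time.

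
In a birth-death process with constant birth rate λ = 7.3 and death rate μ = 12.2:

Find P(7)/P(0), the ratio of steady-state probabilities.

For constant rates: P(n)/P(0) = (λ/μ)^n
P(7)/P(0) = (7.3/12.2)^7 = 0.59836^7 = 0.02746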